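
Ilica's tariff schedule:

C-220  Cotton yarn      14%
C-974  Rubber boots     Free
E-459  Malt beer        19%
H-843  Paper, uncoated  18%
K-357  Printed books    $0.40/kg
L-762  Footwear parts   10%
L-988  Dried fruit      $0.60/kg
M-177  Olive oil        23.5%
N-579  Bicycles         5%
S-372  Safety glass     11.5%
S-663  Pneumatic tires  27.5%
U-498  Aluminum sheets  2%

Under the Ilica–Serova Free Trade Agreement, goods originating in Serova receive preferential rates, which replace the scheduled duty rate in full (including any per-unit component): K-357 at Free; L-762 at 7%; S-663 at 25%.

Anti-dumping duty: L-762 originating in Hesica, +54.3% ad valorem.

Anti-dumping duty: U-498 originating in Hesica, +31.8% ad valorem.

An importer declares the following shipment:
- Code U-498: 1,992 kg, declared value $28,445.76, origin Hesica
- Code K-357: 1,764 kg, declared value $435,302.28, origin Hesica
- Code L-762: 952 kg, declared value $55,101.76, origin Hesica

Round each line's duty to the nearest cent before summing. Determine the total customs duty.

$45,750.70

Line 1 (U-498, Hesica, 1,992 kg, $28,445.76):
Base rate for U-498 is 2%.
Additional duty on U-498 from Hesica: +31.8%. Applied ad valorem rate: 2% + 31.8% = 33.8%.
Duty = $28,445.76 × 33.8% = $9,614.67.
Line 2 (K-357, Hesica, 1,764 kg, $435,302.28):
Base rate for K-357 is $0.40/kg.
K-357 has an FTA preferential rate, but origin Hesica is not Serova; base rate stands.
Duty = 1,764 × $0.40 = $705.60.
Line 3 (L-762, Hesica, 952 kg, $55,101.76):
Base rate for L-762 is 10%.
L-762 has an FTA preferential rate, but origin Hesica is not Serova; base rate stands.
Additional duty on L-762 from Hesica: +54.3%. Applied ad valorem rate: 10% + 54.3% = 64.3%.
Duty = $55,101.76 × 64.3% = $35,430.43.
Total = $9,614.67 + $705.60 + $35,430.43 = $45,750.70.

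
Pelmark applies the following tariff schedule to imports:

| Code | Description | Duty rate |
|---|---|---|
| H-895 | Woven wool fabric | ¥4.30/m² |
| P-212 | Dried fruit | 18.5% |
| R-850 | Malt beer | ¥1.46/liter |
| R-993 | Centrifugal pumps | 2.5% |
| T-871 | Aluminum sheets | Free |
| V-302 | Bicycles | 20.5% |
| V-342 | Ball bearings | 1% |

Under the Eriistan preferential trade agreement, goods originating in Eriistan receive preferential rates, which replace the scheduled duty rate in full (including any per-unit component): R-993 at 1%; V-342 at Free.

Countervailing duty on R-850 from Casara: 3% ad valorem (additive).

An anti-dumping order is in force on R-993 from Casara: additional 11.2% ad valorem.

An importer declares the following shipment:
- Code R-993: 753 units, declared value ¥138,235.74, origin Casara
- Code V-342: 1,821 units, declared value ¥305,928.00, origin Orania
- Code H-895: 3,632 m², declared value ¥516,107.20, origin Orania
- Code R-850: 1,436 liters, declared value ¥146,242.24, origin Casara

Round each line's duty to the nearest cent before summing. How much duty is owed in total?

¥44,099.01

Line 1 (R-993, Casara, 753 units, ¥138,235.74):
Base rate for R-993 is 2.5%.
R-993 has an FTA preferential rate, but origin Casara is not Eriistan; base rate stands.
Additional duty on R-993 from Casara: +11.2%. Applied ad valorem rate: 2.5% + 11.2% = 13.7%.
Duty = ¥138,235.74 × 13.7% = ¥18,938.30.
Line 2 (V-342, Orania, 1,821 units, ¥305,928.00):
Base rate for V-342 is 1%.
V-342 has an FTA preferential rate, but origin Orania is not Eriistan; base rate stands.
Duty = ¥305,928.00 × 1% = ¥3,059.28.
Line 3 (H-895, Orania, 3,632 m², ¥516,107.20):
Base rate for H-895 is ¥4.30/m².
Duty = 3,632 × ¥4.30 = ¥15,617.60.
Line 4 (R-850, Casara, 1,436 liters, ¥146,242.24):
Base rate for R-850 is ¥1.46/liter.
Additional duty on R-850 from Casara: +3% ad valorem. Applied ad valorem rate = 3%.
Duty = ¥146,242.24 × 3% + 1,436 × ¥1.46 = ¥6,483.83.
Total = ¥18,938.30 + ¥3,059.28 + ¥15,617.60 + ¥6,483.83 = ¥44,099.01.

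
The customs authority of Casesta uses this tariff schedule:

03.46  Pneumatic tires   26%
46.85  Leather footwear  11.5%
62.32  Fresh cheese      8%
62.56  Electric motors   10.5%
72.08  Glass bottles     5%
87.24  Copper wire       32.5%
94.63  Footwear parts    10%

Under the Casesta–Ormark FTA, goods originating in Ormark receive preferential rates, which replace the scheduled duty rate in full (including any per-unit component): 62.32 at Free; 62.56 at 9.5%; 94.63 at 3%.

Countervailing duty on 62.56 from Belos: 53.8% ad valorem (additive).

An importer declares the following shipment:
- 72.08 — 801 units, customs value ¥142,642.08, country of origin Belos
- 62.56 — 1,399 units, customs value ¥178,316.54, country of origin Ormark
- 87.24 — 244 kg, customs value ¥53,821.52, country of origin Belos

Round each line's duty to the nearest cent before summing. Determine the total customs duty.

¥41,564.16

Line 1 (72.08, Belos, 801 units, ¥142,642.08):
Base rate for 72.08 is 5%.
Duty = ¥142,642.08 × 5% = ¥7,132.10.
Line 2 (62.56, Ormark, 1,399 units, ¥178,316.54):
Base rate for 62.56 is 10.5%.
Origin Ormark qualifies under the Casesta–Ormark agreement and 62.56 is covered: preferential rate 9.5% applies instead.
The additional-duty order on 62.56 targets Belos, not Ormark; it does not apply.
Duty = ¥178,316.54 × 9.5% = ¥16,940.07.
Line 3 (87.24, Belos, 244 kg, ¥53,821.52):
Base rate for 87.24 is 32.5%.
Duty = ¥53,821.52 × 32.5% = ¥17,491.99.
Total = ¥7,132.10 + ¥16,940.07 + ¥17,491.99 = ¥41,564.16.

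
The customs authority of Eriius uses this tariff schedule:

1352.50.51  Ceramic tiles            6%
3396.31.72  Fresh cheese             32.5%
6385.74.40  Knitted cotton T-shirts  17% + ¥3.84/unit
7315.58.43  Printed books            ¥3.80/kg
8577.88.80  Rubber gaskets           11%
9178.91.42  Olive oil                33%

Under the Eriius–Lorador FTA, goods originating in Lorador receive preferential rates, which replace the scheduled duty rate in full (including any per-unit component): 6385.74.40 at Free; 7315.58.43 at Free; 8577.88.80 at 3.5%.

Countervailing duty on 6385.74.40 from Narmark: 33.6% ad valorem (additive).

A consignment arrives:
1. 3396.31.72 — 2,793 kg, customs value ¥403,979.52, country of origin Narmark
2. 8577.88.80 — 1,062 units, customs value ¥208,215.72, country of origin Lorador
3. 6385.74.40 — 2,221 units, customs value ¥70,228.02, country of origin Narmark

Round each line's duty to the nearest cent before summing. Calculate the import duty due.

¥182,644.91

Line 1 (3396.31.72, Narmark, 2,793 kg, ¥403,979.52):
Base rate for 3396.31.72 is 32.5%.
Duty = ¥403,979.52 × 32.5% = ¥131,293.34.
Line 2 (8577.88.80, Lorador, 1,062 units, ¥208,215.72):
Base rate for 8577.88.80 is 11%.
Origin Lorador qualifies under the Eriius–Lorador agreement and 8577.88.80 is covered: preferential rate 3.5% applies instead.
Duty = ¥208,215.72 × 3.5% = ¥7,287.55.
Line 3 (6385.74.40, Narmark, 2,221 units, ¥70,228.02):
Base rate for 6385.74.40 is 17% + ¥3.84/unit.
6385.74.40 has an FTA preferential rate, but origin Narmark is not Lorador; base rate stands.
Additional duty on 6385.74.40 from Narmark: +33.6%. Applied ad valorem rate: 17% + 33.6% = 50.6%.
Duty = ¥70,228.02 × 50.6% + 2,221 × ¥3.84 = ¥44,064.02.
Total = ¥131,293.34 + ¥7,287.55 + ¥44,064.02 = ¥182,644.91.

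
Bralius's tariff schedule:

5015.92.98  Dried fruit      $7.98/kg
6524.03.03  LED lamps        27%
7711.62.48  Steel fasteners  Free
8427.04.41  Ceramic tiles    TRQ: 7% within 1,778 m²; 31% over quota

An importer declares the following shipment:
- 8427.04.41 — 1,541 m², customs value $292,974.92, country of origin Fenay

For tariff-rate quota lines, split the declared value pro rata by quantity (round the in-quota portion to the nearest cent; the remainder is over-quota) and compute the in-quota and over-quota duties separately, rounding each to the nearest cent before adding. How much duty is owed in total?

Line 1 (8427.04.41, Fenay, 1,541 m², $292,974.92):
Code 8427.04.41 is under a tariff-rate quota (threshold 1,778 m²). Quantity 1,541 m² is within the quota, so the in-quota rate 7% applies to the full value.
Duty = $292,974.92 × 7% = $20,508.24.

$20,508.24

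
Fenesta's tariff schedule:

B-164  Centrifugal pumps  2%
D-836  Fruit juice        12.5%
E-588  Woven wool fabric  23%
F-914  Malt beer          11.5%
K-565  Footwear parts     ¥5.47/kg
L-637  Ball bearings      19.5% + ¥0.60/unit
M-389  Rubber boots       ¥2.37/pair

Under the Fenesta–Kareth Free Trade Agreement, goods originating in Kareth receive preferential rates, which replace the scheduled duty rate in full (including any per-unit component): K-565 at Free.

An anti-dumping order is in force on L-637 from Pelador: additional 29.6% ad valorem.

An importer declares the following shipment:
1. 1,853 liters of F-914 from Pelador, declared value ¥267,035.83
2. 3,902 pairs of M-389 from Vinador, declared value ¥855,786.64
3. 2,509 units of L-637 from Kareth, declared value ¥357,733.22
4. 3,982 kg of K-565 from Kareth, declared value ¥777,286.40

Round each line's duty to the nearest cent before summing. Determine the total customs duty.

¥111,220.24

Line 1 (F-914, Pelador, 1,853 liters, ¥267,035.83):
Base rate for F-914 is 11.5%.
Duty = ¥267,035.83 × 11.5% = ¥30,709.12.
Line 2 (M-389, Vinador, 3,902 pairs, ¥855,786.64):
Base rate for M-389 is ¥2.37/pair.
Duty = 3,902 × ¥2.37 = ¥9,247.74.
Line 3 (L-637, Kareth, 2,509 units, ¥357,733.22):
Base rate for L-637 is 19.5% + ¥0.60/unit.
Origin Kareth is the FTA partner but L-637 is not on the preference list; base rate stands.
The additional-duty order on L-637 targets Pelador, not Kareth; it does not apply.
Duty = ¥357,733.22 × 19.5% + 2,509 × ¥0.60 = ¥71,263.38.
Line 4 (K-565, Kareth, 3,982 kg, ¥777,286.40):
Base rate for K-565 is ¥5.47/kg.
Origin Kareth qualifies under the Fenesta–Kareth agreement and K-565 is covered: preferential rate Free applies instead.
Duty = ¥777,286.40 × 0% = ¥0.00.
Total = ¥30,709.12 + ¥9,247.74 + ¥71,263.38 + ¥0.00 = ¥111,220.24.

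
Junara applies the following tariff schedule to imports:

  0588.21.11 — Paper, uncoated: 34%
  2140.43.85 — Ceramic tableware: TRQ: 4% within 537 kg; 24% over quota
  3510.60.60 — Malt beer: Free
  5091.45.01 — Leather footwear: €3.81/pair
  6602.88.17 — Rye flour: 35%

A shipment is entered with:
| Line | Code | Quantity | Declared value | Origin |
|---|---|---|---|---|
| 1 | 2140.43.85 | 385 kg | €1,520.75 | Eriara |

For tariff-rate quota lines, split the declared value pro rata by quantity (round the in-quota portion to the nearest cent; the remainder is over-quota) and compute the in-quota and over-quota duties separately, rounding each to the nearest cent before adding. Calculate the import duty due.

Line 1 (2140.43.85, Eriara, 385 kg, €1,520.75):
Code 2140.43.85 is under a tariff-rate quota (threshold 537 kg). Quantity 385 kg is within the quota, so the in-quota rate 4% applies to the full value.
Duty = €1,520.75 × 4% = €60.83.

€60.83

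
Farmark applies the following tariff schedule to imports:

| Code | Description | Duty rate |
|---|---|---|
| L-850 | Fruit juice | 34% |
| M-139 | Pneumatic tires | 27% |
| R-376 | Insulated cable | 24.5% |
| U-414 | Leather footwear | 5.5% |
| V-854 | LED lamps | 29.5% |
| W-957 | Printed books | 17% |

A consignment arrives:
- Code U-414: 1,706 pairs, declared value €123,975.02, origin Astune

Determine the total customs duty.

Line 1 (U-414, Astune, 1,706 pairs, €123,975.02):
Base rate for U-414 is 5.5%.
Duty = €123,975.02 × 5.5% = €6,818.63.

€6,818.63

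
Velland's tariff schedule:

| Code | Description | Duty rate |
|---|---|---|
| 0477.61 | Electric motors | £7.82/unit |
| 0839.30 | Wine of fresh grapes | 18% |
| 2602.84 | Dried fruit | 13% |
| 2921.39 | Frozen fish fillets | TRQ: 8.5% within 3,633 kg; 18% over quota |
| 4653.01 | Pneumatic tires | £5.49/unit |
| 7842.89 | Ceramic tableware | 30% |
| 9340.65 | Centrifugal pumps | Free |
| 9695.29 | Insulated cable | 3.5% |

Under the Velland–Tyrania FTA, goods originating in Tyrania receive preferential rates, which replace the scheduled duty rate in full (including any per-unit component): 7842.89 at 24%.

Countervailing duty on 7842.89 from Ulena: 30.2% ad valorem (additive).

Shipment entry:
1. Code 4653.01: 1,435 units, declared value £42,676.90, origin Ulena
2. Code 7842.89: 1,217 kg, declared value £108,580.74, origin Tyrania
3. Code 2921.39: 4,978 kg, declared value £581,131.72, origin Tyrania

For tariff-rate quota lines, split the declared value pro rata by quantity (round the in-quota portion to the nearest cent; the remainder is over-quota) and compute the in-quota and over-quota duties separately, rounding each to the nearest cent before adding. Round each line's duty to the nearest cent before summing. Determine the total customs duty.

Line 1 (4653.01, Ulena, 1,435 units, £42,676.90):
Base rate for 4653.01 is £5.49/unit.
Duty = 1,435 × £5.49 = £7,878.15.
Line 2 (7842.89, Tyrania, 1,217 kg, £108,580.74):
Base rate for 7842.89 is 30%.
Origin Tyrania qualifies under the Velland–Tyrania agreement and 7842.89 is covered: preferential rate 24% applies instead.
The additional-duty order on 7842.89 targets Ulena, not Tyrania; it does not apply.
Duty = £108,580.74 × 24% = £26,059.38.
Line 3 (2921.39, Tyrania, 4,978 kg, £581,131.72):
Code 2921.39 is under a tariff-rate quota (threshold 3,633 kg). In-quota: 3,633 kg at 8.5%; over-quota: 1,345 kg at 18%.
Pro-rata value split: in-quota = £581,131.72 × 3,633/4,978 = £424,116.42; over-quota = £581,131.72 − £424,116.42 = £157,015.30.
In-quota duty = £424,116.42 × 8.5% = £36,049.90. Over-quota duty = £157,015.30 × 18% = £28,262.75.
Line duty = £36,049.90 + £28,262.75 = £64,312.65.
Total = £7,878.15 + £26,059.38 + £64,312.65 = £98,250.18.

£98,250.18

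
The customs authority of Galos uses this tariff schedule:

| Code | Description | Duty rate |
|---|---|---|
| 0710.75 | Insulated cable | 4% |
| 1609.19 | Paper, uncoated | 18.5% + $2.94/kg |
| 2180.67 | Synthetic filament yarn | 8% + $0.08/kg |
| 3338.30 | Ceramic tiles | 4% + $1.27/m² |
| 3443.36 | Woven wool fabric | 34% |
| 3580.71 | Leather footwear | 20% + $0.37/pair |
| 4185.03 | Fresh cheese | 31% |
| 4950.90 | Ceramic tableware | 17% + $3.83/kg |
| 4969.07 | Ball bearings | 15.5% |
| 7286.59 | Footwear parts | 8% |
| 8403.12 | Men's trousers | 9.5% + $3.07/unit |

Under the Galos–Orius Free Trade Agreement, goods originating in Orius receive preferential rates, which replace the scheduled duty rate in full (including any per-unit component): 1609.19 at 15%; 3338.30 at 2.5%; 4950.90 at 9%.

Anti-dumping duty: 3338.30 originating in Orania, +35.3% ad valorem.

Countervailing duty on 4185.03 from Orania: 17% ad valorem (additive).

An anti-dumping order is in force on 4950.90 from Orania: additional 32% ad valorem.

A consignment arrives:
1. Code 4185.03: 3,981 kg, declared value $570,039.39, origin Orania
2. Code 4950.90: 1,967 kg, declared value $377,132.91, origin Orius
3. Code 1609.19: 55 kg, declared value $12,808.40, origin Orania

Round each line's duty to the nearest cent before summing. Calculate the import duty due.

$310,092.12

Line 1 (4185.03, Orania, 3,981 kg, $570,039.39):
Base rate for 4185.03 is 31%.
Additional duty on 4185.03 from Orania: +17%. Applied ad valorem rate: 31% + 17% = 48%.
Duty = $570,039.39 × 48% = $273,618.91.
Line 2 (4950.90, Orius, 1,967 kg, $377,132.91):
Base rate for 4950.90 is 17% + $3.83/kg.
Origin Orius qualifies under the Galos–Orius agreement and 4950.90 is covered: preferential rate 9% applies instead.
The additional-duty order on 4950.90 targets Orania, not Orius; it does not apply.
Duty = $377,132.91 × 9% = $33,941.96.
Line 3 (1609.19, Orania, 55 kg, $12,808.40):
Base rate for 1609.19 is 18.5% + $2.94/kg.
1609.19 has an FTA preferential rate, but origin Orania is not Orius; base rate stands.
Duty = $12,808.40 × 18.5% + 55 × $2.94 = $2,531.25.
Total = $273,618.91 + $33,941.96 + $2,531.25 = $310,092.12.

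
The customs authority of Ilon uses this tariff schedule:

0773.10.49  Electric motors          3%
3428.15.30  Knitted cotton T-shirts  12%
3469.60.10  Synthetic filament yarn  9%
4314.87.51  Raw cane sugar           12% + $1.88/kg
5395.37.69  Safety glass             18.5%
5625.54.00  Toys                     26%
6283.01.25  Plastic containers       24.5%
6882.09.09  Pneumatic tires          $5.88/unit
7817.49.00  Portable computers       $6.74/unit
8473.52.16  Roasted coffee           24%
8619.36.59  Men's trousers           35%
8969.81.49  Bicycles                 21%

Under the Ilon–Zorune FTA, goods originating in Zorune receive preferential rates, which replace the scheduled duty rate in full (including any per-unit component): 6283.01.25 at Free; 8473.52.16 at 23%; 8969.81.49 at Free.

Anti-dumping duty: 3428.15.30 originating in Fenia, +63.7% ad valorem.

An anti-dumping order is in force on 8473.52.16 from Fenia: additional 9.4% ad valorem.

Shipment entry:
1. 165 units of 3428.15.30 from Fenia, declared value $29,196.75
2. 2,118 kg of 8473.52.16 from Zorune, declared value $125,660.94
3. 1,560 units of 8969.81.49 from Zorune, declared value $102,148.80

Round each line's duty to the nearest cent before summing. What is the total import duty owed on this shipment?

Line 1 (3428.15.30, Fenia, 165 units, $29,196.75):
Base rate for 3428.15.30 is 12%.
Additional duty on 3428.15.30 from Fenia: +63.7%. Applied ad valorem rate: 12% + 63.7% = 75.7%.
Duty = $29,196.75 × 75.7% = $22,101.94.
Line 2 (8473.52.16, Zorune, 2,118 kg, $125,660.94):
Base rate for 8473.52.16 is 24%.
Origin Zorune qualifies under the Ilon–Zorune agreement and 8473.52.16 is covered: preferential rate 23% applies instead.
The additional-duty order on 8473.52.16 targets Fenia, not Zorune; it does not apply.
Duty = $125,660.94 × 23% = $28,902.02.
Line 3 (8969.81.49, Zorune, 1,560 units, $102,148.80):
Base rate for 8969.81.49 is 21%.
Origin Zorune qualifies under the Ilon–Zorune agreement and 8969.81.49 is covered: preferential rate Free applies instead.
Duty = $102,148.80 × 0% = $0.00.
Total = $22,101.94 + $28,902.02 + $0.00 = $51,003.96.

$51,003.96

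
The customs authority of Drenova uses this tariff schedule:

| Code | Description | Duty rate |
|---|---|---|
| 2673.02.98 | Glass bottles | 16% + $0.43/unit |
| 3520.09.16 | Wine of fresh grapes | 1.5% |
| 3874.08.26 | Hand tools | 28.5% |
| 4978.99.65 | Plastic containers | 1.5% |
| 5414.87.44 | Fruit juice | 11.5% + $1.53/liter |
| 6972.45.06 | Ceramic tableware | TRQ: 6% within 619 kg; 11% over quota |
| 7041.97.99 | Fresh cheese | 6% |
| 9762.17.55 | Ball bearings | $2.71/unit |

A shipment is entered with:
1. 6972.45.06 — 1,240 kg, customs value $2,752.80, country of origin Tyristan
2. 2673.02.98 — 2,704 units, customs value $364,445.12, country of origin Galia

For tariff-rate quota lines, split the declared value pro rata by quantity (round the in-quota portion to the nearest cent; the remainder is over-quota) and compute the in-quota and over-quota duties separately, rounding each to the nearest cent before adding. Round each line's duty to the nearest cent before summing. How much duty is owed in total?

Line 1 (6972.45.06, Tyristan, 1,240 kg, $2,752.80):
Code 6972.45.06 is under a tariff-rate quota (threshold 619 kg). In-quota: 619 kg at 6%; over-quota: 621 kg at 11%.
Pro-rata value split: in-quota = $2,752.80 × 619/1,240 = $1,374.18; over-quota = $2,752.80 − $1,374.18 = $1,378.62.
In-quota duty = $1,374.18 × 6% = $82.45. Over-quota duty = $1,378.62 × 11% = $151.65.
Line duty = $82.45 + $151.65 = $234.10.
Line 2 (2673.02.98, Galia, 2,704 units, $364,445.12):
Base rate for 2673.02.98 is 16% + $0.43/unit.
Duty = $364,445.12 × 16% + 2,704 × $0.43 = $59,473.94.
Total = $234.10 + $59,473.94 = $59,708.04.

$59,708.04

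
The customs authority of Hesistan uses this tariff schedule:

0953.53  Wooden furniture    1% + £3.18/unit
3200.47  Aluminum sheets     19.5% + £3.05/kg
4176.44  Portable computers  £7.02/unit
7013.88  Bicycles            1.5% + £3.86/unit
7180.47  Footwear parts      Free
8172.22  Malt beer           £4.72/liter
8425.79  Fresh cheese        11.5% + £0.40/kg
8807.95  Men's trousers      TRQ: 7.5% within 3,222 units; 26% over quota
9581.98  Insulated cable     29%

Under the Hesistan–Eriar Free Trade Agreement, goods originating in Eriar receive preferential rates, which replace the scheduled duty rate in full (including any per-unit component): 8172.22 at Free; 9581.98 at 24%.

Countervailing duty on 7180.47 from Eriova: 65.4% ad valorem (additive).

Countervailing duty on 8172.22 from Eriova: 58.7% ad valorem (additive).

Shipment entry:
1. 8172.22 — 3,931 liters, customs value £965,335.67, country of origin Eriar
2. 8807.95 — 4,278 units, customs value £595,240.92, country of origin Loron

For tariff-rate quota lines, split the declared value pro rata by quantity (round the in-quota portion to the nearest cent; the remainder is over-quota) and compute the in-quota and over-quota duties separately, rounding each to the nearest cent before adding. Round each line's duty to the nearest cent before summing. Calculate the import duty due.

£71,825.46

Line 1 (8172.22, Eriar, 3,931 liters, £965,335.67):
Base rate for 8172.22 is £4.72/liter.
Origin Eriar qualifies under the Hesistan–Eriar agreement and 8172.22 is covered: preferential rate Free applies instead.
The additional-duty order on 8172.22 targets Eriova, not Eriar; it does not apply.
Duty = £965,335.67 × 0% = £0.00.
Line 2 (8807.95, Loron, 4,278 units, £595,240.92):
Code 8807.95 is under a tariff-rate quota (threshold 3,222 units). In-quota: 3,222 units at 7.5%; over-quota: 1,056 units at 26%.
Pro-rata value split: in-quota = £595,240.92 × 3,222/4,278 = £448,309.08; over-quota = £595,240.92 − £448,309.08 = £146,931.84.
In-quota duty = £448,309.08 × 7.5% = £33,623.18. Over-quota duty = £146,931.84 × 26% = £38,202.28.
Line duty = £33,623.18 + £38,202.28 = £71,825.46.
Total = £0.00 + £71,825.46 = £71,825.46.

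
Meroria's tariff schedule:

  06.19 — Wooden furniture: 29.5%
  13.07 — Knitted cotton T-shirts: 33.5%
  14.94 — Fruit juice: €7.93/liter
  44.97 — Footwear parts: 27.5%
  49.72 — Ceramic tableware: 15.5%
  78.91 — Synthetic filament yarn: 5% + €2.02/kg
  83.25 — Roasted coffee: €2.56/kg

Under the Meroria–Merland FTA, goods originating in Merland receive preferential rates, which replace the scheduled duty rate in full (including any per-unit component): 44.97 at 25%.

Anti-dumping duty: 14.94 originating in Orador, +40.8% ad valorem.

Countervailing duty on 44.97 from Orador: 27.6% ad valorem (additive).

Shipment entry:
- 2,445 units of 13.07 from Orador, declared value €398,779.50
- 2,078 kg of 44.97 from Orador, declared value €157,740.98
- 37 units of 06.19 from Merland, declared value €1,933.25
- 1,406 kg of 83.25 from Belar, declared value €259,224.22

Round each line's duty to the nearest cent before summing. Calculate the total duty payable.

Line 1 (13.07, Orador, 2,445 units, €398,779.50):
Base rate for 13.07 is 33.5%.
Duty = €398,779.50 × 33.5% = €133,591.13.
Line 2 (44.97, Orador, 2,078 kg, €157,740.98):
Base rate for 44.97 is 27.5%.
44.97 has an FTA preferential rate, but origin Orador is not Merland; base rate stands.
Additional duty on 44.97 from Orador: +27.6%. Applied ad valorem rate: 27.5% + 27.6% = 55.1%.
Duty = €157,740.98 × 55.1% = €86,915.28.
Line 3 (06.19, Merland, 37 units, €1,933.25):
Base rate for 06.19 is 29.5%.
Origin Merland is the FTA partner but 06.19 is not on the preference list; base rate stands.
Duty = €1,933.25 × 29.5% = €570.31.
Line 4 (83.25, Belar, 1,406 kg, €259,224.22):
Base rate for 83.25 is €2.56/kg.
Duty = 1,406 × €2.56 = €3,599.36.
Total = €133,591.13 + €86,915.28 + €570.31 + €3,599.36 = €224,676.08.

€224,676.08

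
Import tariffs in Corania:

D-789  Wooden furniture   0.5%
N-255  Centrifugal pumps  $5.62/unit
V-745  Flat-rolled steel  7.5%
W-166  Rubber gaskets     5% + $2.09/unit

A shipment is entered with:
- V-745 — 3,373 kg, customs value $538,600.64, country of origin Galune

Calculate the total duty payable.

$40,395.05

Line 1 (V-745, Galune, 3,373 kg, $538,600.64):
Base rate for V-745 is 7.5%.
Duty = $538,600.64 × 7.5% = $40,395.05.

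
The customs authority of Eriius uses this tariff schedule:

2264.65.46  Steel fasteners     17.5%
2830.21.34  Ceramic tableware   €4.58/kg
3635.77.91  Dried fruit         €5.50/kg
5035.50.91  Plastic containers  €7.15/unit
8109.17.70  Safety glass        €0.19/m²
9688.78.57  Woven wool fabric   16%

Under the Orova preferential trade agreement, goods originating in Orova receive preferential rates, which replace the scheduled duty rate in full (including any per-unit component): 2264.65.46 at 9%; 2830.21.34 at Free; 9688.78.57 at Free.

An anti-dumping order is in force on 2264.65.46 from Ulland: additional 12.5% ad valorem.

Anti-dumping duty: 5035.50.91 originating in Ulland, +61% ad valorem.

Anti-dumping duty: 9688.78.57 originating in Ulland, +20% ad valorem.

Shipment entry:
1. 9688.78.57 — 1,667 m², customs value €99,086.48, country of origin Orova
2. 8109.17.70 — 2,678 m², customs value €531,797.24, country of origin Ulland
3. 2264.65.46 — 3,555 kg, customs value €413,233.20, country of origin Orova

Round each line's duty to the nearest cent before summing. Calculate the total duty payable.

€37,699.81

Line 1 (9688.78.57, Orova, 1,667 m², €99,086.48):
Base rate for 9688.78.57 is 16%.
Origin Orova qualifies under the Eriius–Orova agreement and 9688.78.57 is covered: preferential rate Free applies instead.
The additional-duty order on 9688.78.57 targets Ulland, not Orova; it does not apply.
Duty = €99,086.48 × 0% = €0.00.
Line 2 (8109.17.70, Ulland, 2,678 m², €531,797.24):
Base rate for 8109.17.70 is €0.19/m².
Duty = 2,678 × €0.19 = €508.82.
Line 3 (2264.65.46, Orova, 3,555 kg, €413,233.20):
Base rate for 2264.65.46 is 17.5%.
Origin Orova qualifies under the Eriius–Orova agreement and 2264.65.46 is covered: preferential rate 9% applies instead.
The additional-duty order on 2264.65.46 targets Ulland, not Orova; it does not apply.
Duty = €413,233.20 × 9% = €37,190.99.
Total = €0.00 + €508.82 + €37,190.99 = €37,699.81.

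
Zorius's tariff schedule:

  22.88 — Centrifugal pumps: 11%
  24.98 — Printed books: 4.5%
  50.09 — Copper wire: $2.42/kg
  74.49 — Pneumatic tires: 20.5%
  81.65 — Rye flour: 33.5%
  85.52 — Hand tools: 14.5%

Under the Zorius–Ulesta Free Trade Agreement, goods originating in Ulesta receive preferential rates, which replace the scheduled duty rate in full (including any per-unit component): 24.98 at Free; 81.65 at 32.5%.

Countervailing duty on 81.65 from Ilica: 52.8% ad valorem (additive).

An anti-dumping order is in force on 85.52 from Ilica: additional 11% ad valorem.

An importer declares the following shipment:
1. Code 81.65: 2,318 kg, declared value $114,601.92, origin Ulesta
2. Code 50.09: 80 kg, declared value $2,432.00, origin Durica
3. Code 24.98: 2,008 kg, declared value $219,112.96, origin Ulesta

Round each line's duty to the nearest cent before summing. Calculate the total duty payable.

$37,439.22

Line 1 (81.65, Ulesta, 2,318 kg, $114,601.92):
Base rate for 81.65 is 33.5%.
Origin Ulesta qualifies under the Zorius–Ulesta agreement and 81.65 is covered: preferential rate 32.5% applies instead.
The additional-duty order on 81.65 targets Ilica, not Ulesta; it does not apply.
Duty = $114,601.92 × 32.5% = $37,245.62.
Line 2 (50.09, Durica, 80 kg, $2,432.00):
Base rate for 50.09 is $2.42/kg.
Duty = 80 × $2.42 = $193.60.
Line 3 (24.98, Ulesta, 2,008 kg, $219,112.96):
Base rate for 24.98 is 4.5%.
Origin Ulesta qualifies under the Zorius–Ulesta agreement and 24.98 is covered: preferential rate Free applies instead.
Duty = $219,112.96 × 0% = $0.00.
Total = $37,245.62 + $193.60 + $0.00 = $37,439.22.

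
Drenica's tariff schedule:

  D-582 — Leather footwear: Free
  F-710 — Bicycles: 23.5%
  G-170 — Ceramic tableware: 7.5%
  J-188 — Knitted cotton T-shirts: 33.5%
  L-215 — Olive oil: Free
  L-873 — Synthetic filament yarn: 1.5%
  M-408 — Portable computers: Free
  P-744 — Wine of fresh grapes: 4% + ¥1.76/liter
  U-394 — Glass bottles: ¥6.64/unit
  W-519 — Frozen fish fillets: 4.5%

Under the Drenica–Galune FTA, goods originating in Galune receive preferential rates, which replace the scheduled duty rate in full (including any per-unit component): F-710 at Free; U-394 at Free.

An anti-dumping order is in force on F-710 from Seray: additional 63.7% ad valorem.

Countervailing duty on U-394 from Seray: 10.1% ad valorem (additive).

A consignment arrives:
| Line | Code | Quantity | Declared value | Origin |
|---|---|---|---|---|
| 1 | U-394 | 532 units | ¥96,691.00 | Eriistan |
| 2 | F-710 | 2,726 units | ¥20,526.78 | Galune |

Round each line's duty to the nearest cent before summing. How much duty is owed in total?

Line 1 (U-394, Eriistan, 532 units, ¥96,691.00):
Base rate for U-394 is ¥6.64/unit.
U-394 has an FTA preferential rate, but origin Eriistan is not Galune; base rate stands.
The additional-duty order on U-394 targets Seray, not Eriistan; it does not apply.
Duty = 532 × ¥6.64 = ¥3,532.48.
Line 2 (F-710, Galune, 2,726 units, ¥20,526.78):
Base rate for F-710 is 23.5%.
Origin Galune qualifies under the Drenica–Galune agreement and F-710 is covered: preferential rate Free applies instead.
The additional-duty order on F-710 targets Seray, not Galune; it does not apply.
Duty = ¥20,526.78 × 0% = ¥0.00.
Total = ¥3,532.48 + ¥0.00 = ¥3,532.48.

¥3,532.48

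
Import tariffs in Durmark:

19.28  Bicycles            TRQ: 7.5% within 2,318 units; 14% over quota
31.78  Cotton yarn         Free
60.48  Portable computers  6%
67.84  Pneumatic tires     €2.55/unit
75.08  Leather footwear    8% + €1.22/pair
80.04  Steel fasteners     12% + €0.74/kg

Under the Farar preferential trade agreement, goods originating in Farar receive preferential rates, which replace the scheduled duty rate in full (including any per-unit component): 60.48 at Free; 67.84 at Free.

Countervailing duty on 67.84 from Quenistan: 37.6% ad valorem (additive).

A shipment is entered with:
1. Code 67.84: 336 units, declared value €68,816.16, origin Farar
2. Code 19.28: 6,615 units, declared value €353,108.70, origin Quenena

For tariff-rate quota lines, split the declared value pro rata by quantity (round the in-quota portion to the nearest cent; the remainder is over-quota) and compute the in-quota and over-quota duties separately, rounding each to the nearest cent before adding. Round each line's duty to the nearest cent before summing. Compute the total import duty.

€41,392.45

Line 1 (67.84, Farar, 336 units, €68,816.16):
Base rate for 67.84 is €2.55/unit.
Origin Farar qualifies under the Durmark–Farar agreement and 67.84 is covered: preferential rate Free applies instead.
The additional-duty order on 67.84 targets Quenistan, not Farar; it does not apply.
Duty = €68,816.16 × 0% = €0.00.
Line 2 (19.28, Quenena, 6,615 units, €353,108.70):
Code 19.28 is under a tariff-rate quota (threshold 2,318 units). In-quota: 2,318 units at 7.5%; over-quota: 4,297 units at 14%.
Pro-rata value split: in-quota = €353,108.70 × 2,318/6,615 = €123,734.84; over-quota = €353,108.70 − €123,734.84 = €229,373.86.
In-quota duty = €123,734.84 × 7.5% = €9,280.11. Over-quota duty = €229,373.86 × 14% = €32,112.34.
Line duty = €9,280.11 + €32,112.34 = €41,392.45.
Total = €0.00 + €41,392.45 = €41,392.45.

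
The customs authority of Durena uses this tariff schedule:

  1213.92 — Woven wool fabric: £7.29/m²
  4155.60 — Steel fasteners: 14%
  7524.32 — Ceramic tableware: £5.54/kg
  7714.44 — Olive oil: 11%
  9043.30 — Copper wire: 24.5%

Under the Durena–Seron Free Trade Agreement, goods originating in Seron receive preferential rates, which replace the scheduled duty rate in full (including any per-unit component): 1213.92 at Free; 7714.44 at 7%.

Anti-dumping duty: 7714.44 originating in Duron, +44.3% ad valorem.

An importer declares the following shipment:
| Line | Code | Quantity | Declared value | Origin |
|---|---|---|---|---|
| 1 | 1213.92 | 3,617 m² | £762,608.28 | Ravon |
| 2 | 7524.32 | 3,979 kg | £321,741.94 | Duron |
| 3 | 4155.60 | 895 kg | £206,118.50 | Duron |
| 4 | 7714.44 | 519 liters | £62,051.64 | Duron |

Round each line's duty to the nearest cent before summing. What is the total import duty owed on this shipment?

Line 1 (1213.92, Ravon, 3,617 m², £762,608.28):
Base rate for 1213.92 is £7.29/m².
1213.92 has an FTA preferential rate, but origin Ravon is not Seron; base rate stands.
Duty = 3,617 × £7.29 = £26,367.93.
Line 2 (7524.32, Duron, 3,979 kg, £321,741.94):
Base rate for 7524.32 is £5.54/kg.
Duty = 3,979 × £5.54 = £22,043.66.
Line 3 (4155.60, Duron, 895 kg, £206,118.50):
Base rate for 4155.60 is 14%.
Duty = £206,118.50 × 14% = £28,856.59.
Line 4 (7714.44, Duron, 519 liters, £62,051.64):
Base rate for 7714.44 is 11%.
7714.44 has an FTA preferential rate, but origin Duron is not Seron; base rate stands.
Additional duty on 7714.44 from Duron: +44.3%. Applied ad valorem rate: 11% + 44.3% = 55.3%.
Duty = £62,051.64 × 55.3% = £34,314.56.
Total = £26,367.93 + £22,043.66 + £28,856.59 + £34,314.56 = £111,582.74.

£111,582.74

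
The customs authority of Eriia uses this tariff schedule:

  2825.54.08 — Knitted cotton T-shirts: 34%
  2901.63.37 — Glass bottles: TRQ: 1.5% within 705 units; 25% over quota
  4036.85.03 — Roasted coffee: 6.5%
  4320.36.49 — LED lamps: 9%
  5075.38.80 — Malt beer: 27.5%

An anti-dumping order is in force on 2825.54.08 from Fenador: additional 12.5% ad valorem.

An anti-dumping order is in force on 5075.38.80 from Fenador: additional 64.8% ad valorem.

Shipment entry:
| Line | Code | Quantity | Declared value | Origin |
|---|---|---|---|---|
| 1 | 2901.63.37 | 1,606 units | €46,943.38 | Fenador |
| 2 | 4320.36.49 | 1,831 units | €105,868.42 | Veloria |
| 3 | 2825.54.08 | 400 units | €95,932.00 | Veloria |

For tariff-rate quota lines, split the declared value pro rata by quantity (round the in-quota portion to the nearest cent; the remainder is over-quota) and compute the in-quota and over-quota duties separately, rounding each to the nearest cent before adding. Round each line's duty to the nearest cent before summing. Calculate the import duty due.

€49,038.21

Line 1 (2901.63.37, Fenador, 1,606 units, €46,943.38):
Code 2901.63.37 is under a tariff-rate quota (threshold 705 units). In-quota: 705 units at 1.5%; over-quota: 901 units at 25%.
Pro-rata value split: in-quota = €46,943.38 × 705/1,606 = €20,607.15; over-quota = €46,943.38 − €20,607.15 = €26,336.23.
In-quota duty = €20,607.15 × 1.5% = €309.11. Over-quota duty = €26,336.23 × 25% = €6,584.06.
Line duty = €309.11 + €6,584.06 = €6,893.17.
Line 2 (4320.36.49, Veloria, 1,831 units, €105,868.42):
Base rate for 4320.36.49 is 9%.
Duty = €105,868.42 × 9% = €9,528.16.
Line 3 (2825.54.08, Veloria, 400 units, €95,932.00):
Base rate for 2825.54.08 is 34%.
The additional-duty order on 2825.54.08 targets Fenador, not Veloria; it does not apply.
Duty = €95,932.00 × 34% = €32,616.88.
Total = €6,893.17 + €9,528.16 + €32,616.88 = €49,038.21.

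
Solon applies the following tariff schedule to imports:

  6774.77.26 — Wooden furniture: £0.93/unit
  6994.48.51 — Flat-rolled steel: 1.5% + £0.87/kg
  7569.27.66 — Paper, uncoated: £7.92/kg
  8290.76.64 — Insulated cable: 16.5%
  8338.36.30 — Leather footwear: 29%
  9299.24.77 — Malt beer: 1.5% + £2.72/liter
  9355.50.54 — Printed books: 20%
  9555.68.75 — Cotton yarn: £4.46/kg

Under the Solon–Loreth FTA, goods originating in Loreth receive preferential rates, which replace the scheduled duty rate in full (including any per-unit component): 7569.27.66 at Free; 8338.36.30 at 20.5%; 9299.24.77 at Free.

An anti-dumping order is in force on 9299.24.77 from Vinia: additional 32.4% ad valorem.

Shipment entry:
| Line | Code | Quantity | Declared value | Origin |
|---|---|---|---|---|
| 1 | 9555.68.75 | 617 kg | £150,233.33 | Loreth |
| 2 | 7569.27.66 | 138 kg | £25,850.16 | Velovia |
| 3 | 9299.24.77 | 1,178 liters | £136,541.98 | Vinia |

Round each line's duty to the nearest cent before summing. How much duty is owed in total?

£53,336.67

Line 1 (9555.68.75, Loreth, 617 kg, £150,233.33):
Base rate for 9555.68.75 is £4.46/kg.
Origin Loreth is the FTA partner but 9555.68.75 is not on the preference list; base rate stands.
Duty = 617 × £4.46 = £2,751.82.
Line 2 (7569.27.66, Velovia, 138 kg, £25,850.16):
Base rate for 7569.27.66 is £7.92/kg.
7569.27.66 has an FTA preferential rate, but origin Velovia is not Loreth; base rate stands.
Duty = 138 × £7.92 = £1,092.96.
Line 3 (9299.24.77, Vinia, 1,178 liters, £136,541.98):
Base rate for 9299.24.77 is 1.5% + £2.72/liter.
9299.24.77 has an FTA preferential rate, but origin Vinia is not Loreth; base rate stands.
Additional duty on 9299.24.77 from Vinia: +32.4%. Applied ad valorem rate: 1.5% + 32.4% = 33.9%.
Duty = £136,541.98 × 33.9% + 1,178 × £2.72 = £49,491.89.
Total = £2,751.82 + £1,092.96 + £49,491.89 = £53,336.67.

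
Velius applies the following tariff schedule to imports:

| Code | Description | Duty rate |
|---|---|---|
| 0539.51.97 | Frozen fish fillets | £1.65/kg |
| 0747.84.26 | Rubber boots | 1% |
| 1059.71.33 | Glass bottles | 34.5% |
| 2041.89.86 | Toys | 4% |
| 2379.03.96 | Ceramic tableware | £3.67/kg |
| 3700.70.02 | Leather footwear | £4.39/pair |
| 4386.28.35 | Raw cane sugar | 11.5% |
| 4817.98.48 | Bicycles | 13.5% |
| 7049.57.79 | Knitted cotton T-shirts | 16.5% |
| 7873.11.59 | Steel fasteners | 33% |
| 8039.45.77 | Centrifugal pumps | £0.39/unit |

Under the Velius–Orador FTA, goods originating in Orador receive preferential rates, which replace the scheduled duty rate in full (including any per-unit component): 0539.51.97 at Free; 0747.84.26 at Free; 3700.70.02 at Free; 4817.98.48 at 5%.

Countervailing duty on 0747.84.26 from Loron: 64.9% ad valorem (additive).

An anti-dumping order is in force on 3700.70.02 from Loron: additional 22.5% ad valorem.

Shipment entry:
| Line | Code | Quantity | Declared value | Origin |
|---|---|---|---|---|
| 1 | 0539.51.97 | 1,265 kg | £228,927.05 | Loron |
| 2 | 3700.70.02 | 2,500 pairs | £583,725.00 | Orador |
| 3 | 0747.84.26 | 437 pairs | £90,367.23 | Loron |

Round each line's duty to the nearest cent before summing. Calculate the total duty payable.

£61,639.25

Line 1 (0539.51.97, Loron, 1,265 kg, £228,927.05):
Base rate for 0539.51.97 is £1.65/kg.
0539.51.97 has an FTA preferential rate, but origin Loron is not Orador; base rate stands.
Duty = 1,265 × £1.65 = £2,087.25.
Line 2 (3700.70.02, Orador, 2,500 pairs, £583,725.00):
Base rate for 3700.70.02 is £4.39/pair.
Origin Orador qualifies under the Velius–Orador agreement and 3700.70.02 is covered: preferential rate Free applies instead.
The additional-duty order on 3700.70.02 targets Loron, not Orador; it does not apply.
Duty = £583,725.00 × 0% = £0.00.
Line 3 (0747.84.26, Loron, 437 pairs, £90,367.23):
Base rate for 0747.84.26 is 1%.
0747.84.26 has an FTA preferential rate, but origin Loron is not Orador; base rate stands.
Additional duty on 0747.84.26 from Loron: +64.9%. Applied ad valorem rate: 1% + 64.9% = 65.9%.
Duty = £90,367.23 × 65.9% = £59,552.00.
Total = £2,087.25 + £0.00 + £59,552.00 = £61,639.25.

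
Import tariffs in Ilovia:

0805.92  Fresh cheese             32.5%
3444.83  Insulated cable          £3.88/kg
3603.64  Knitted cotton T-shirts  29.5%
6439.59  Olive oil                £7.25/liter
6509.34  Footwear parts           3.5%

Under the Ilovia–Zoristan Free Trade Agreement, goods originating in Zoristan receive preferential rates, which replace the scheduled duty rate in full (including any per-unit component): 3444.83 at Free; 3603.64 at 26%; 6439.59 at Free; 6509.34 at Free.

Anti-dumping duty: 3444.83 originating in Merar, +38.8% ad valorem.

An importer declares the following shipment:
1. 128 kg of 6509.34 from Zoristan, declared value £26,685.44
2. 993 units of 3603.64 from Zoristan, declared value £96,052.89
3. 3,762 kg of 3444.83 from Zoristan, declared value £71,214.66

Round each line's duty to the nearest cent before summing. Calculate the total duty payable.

£24,973.75

Line 1 (6509.34, Zoristan, 128 kg, £26,685.44):
Base rate for 6509.34 is 3.5%.
Origin Zoristan qualifies under the Ilovia–Zoristan agreement and 6509.34 is covered: preferential rate Free applies instead.
Duty = £26,685.44 × 0% = £0.00.
Line 2 (3603.64, Zoristan, 993 units, £96,052.89):
Base rate for 3603.64 is 29.5%.
Origin Zoristan qualifies under the Ilovia–Zoristan agreement and 3603.64 is covered: preferential rate 26% applies instead.
Duty = £96,052.89 × 26% = £24,973.75.
Line 3 (3444.83, Zoristan, 3,762 kg, £71,214.66):
Base rate for 3444.83 is £3.88/kg.
Origin Zoristan qualifies under the Ilovia–Zoristan agreement and 3444.83 is covered: preferential rate Free applies instead.
The additional-duty order on 3444.83 targets Merar, not Zoristan; it does not apply.
Duty = £71,214.66 × 0% = £0.00.
Total = £0.00 + £24,973.75 + £0.00 = £24,973.75.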